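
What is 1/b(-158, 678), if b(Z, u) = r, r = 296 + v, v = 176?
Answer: 1/472 ≈ 0.0021186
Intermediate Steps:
r = 472 (r = 296 + 176 = 472)
b(Z, u) = 472
1/b(-158, 678) = 1/472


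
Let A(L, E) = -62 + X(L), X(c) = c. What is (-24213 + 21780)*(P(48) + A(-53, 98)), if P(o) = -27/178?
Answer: 49869201/178 ≈ 2.8016e+5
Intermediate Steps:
P(o) = -27/178 (P(o) = -27*1/178 = -27/178)
A(L, E) = -62 + L
(-24213 + 21780)*(P(48) + A(-53, 98)) = (-24213 + 21780)*(-27/178 + (-62 - 53)) = -2433*(-27/178 - 115) = -2433*(-20497/178) = 49869201/178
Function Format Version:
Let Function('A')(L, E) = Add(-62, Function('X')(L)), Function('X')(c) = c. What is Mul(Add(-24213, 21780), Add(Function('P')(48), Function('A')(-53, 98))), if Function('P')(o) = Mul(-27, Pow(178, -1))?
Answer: Rational(49869201, 178) ≈ 2.8016e+5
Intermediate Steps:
Function('P')(o) = Rational(-27, 178) (Function('P')(o) = Mul(-27, Rational(1, 178)) = Rational(-27, 178))
Function('A')(L, E) = Add(-62, L)
Mul(Add(-24213, 21780), Add(Function('P')(48), Function('A')(-53, 98))) = Mul(Add(-24213, 21780), Add(Rational(-27, 178), Add(-62, -53))) = Mul(-2433, Add(Rational(-27, 178), -115)) = Mul(-2433, Rational(-20497, 178)) = Rational(49869201, 178)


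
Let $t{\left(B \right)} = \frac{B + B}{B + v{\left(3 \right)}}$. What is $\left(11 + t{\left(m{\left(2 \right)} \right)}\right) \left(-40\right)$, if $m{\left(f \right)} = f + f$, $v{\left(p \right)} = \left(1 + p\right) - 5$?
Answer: $- \frac{1640}{3} \approx -546.67$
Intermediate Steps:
$v{\left(p \right)} = -4 + p$
$m{\left(f \right)} = 2 f$
$t{\left(B \right)} = \frac{2 B}{-1 + B}$ ($t{\left(B \right)} = \frac{B + B}{B + \left(-4 + 3\right)} = \frac{2 B}{B - 1} = \frac{2 B}{-1 + B}$)
$\left(11 + t{\left(m{\left(2 \right)} \right)}\right) \left(-40\right) = \left(11 + \frac{2 \cdot 2 \cdot 2}{-1 + 2 \cdot 2}\right) \left(-40\right) = \left(11 + 2 \cdot 4 \frac{1}{-1 + 4}\right) \left(-40\right) = \left(11 + 2 \cdot 4 \cdot \frac{1}{3}\right) \left(-40\right) = \left(11 + \frac{8}{3}\right) \left(-40\right) = \frac{41}{3} \left(-40\right) = - \frac{1640}{3}$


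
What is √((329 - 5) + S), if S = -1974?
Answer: 5*I*√66 ≈ 40.62*I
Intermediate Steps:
√((329 - 5) + S) = √((329 - 5) - 1974) = √(324 - 1974) = √(-1650) = 5*I*√66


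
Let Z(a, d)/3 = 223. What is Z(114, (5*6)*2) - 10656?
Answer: -9987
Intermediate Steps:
Z(a, d) = 669 (Z(a, d) = 3*223 = 669)
Z(114, (5*6)*2) - 10656 = 669 - 10656 = -9987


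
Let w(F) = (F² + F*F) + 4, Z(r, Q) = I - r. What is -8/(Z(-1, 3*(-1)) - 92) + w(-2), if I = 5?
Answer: 520/43 ≈ 12.093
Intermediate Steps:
Z(r, Q) = 5 - r
w(F) = 4 + 2*F² (w(F) = (F² + F²) + 4 = 2*F² + 4 = 4 + 2*F²)
-8/(Z(-1, 3*(-1)) - 92) + w(-2) = -8/((5 - 1*(-1)) - 92) + (4 + 2*(-2)²) = -8/((5 + 1) - 92) + (4 + 2*4) = -8/(6 - 92) + (4 + 8) = -8/(-86) + 12 = -8*(-1/86) + 12 = 4/43 + 12 = 520/43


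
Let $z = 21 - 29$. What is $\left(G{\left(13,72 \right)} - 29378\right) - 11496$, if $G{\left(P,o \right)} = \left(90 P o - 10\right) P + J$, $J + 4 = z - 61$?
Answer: $1054043$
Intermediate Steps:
$z = -8$
$J = -73$ ($J = -4 - 69 = -73$)
$G{\left(P,o \right)} = -73 + P \left(-10 + 90 P o\right)$ ($G{\left(P,o \right)} = \left(90 P o - 10\right) P - 73 = \left(-10 + 90 P o\right) P - 73 = P \left(-10 + 90 P o\right) - 73 = -73 + P \left(-10 + 90 P o\right)$)
$\left(G{\left(13,72 \right)} - 29378\right) - 11496 = \left(\left(-73 - 130 + 90 \cdot 72 \cdot 13^{2}\right) - 29378\right) - 11496 = \left(\left(-73 - 130 + 90 \cdot 72 \cdot 169\right) - 29378\right) - 11496 = \left(\left(-73 - 130 + 1095120\right) - 29378\right) - 11496 = \left(1094917 - 29378\right) - 11496 = 1065539 - 11496 = 1054043$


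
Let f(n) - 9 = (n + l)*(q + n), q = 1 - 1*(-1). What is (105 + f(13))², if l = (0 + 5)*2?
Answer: 210681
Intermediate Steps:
l = 10 (l = 5*2 = 10)
q = 2 (q = 1 + 1 = 2)
f(n) = 9 + (2 + n)*(10 + n) (f(n) = 9 + (n + 10)*(2 + n) = 9 + (10 + n)*(2 + n) = 9 + (2 + n)*(10 + n))
(105 + f(13))² = (105 + (29 + 13² + 12*13))² = (105 + (29 + 169 + 156))² = (105 + 354)² = 459² = 210681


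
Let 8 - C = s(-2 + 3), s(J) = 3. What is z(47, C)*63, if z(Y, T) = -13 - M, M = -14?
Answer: 63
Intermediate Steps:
C = 5 (C = 8 - 1*3 = 8 - 3 = 5)
z(Y, T) = 1 (z(Y, T) = -13 - 1*(-14) = -13 + 14 = 1)
z(47, C)*63 = 1*63 = 63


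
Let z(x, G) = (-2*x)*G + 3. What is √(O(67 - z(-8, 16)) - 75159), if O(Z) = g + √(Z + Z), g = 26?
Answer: √(-75133 + 8*I*√6) ≈ 0.036 + 274.1*I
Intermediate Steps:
z(x, G) = 3 - 2*G*x (z(x, G) = -2*G*x + 3 = 3 - 2*G*x)
O(Z) = 26 + √2*√Z (O(Z) = 26 + √(Z + Z) = 26 + √(2*Z) = 26 + √2*√Z)
√(O(67 - z(-8, 16)) - 75159) = √((26 + √2*√(67 - (3 - 2*16*(-8)))) - 75159) = √((26 + √2*√(67 - (3 + 256))) - 75159) = √((26 + √2*√(67 - 1*259)) - 75159) = √((26 + √2*√(67 - 259)) - 75159) = √((26 + √2*√(-192)) - 75159) = √((26 + √2*(8*I*√3)) - 75159) = √((26 + 8*I*√6) - 75159) = √(-75133 + 8*I*√6)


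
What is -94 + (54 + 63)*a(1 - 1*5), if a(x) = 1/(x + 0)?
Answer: -493/4 ≈ -123.25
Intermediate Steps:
a(x) = 1/x
-94 + (54 + 63)*a(1 - 1*5) = -94 + (54 + 63)/(1 - 1*5) = -94 + 117/(1 - 5) = -94 + 117/(-4) = -94 + 117*(-1/4) = -94 - 117/4 = -493/4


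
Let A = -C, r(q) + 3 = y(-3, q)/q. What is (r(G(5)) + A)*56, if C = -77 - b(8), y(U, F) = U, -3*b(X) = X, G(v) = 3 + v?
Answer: 11921/3 ≈ 3973.7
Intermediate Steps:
b(X) = -X/3
C = -223/3 (C = -77 - (-1)*8/3 = -77 - 1*(-8/3) = -77 + 8/3 = -223/3 ≈ -74.333)
r(q) = -3 - 3/q
A = 223/3 (A = -1*(-223/3) = 223/3 ≈ 74.333)
(r(G(5)) + A)*56 = ((-3 - 3/(3 + 5)) + 223/3)*56 = ((-3 - 3/8) + 223/3)*56 = (-27/8 + 223/3)*56 = (1703/24)*56 = 11921/3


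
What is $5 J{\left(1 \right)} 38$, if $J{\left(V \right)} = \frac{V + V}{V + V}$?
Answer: $190$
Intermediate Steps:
$J{\left(V \right)} = 1$ ($J{\left(V \right)} = \frac{2 V}{2 V} = 2 V \frac{1}{2 V} = 1$)
$5 J{\left(1 \right)} 38 = 5 \cdot 1 \cdot 38 = 5 \cdot 38 = 190$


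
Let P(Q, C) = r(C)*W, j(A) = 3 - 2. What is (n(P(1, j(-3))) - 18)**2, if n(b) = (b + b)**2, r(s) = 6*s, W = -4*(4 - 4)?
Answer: 324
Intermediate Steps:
j(A) = 1
W = 0 (W = -4*0 = 0)
P(Q, C) = 0 (P(Q, C) = (6*C)*0 = 0)
n(b) = 4*b**2 (n(b) = (2*b)**2 = 4*b**2)
(n(P(1, j(-3))) - 18)**2 = (4*0**2 - 18)**2 = (4*0 - 18)**2 = (0 - 18)**2 = (-18)**2 = 324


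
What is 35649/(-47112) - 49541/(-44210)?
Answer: 126322217/347136920 ≈ 0.36390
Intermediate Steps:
35649/(-47112) - 49541/(-44210) = 35649*(-1/47112) - 49541*(-1/44210) = -11883/15704 + 49541/44210 = 126322217/347136920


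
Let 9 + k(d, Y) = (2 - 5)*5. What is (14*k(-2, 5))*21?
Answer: -7056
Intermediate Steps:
k(d, Y) = -24 (k(d, Y) = -9 + (2 - 5)*5 = -9 - 3*5 = -9 - 15 = -24)
(14*k(-2, 5))*21 = (14*(-24))*21 = -336*21 = -7056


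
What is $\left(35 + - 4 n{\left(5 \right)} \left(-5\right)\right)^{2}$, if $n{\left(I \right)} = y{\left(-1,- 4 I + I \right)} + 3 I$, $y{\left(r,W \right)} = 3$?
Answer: $156025$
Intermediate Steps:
$n{\left(I \right)} = 3 + 3 I$
$\left(35 + - 4 n{\left(5 \right)} \left(-5\right)\right)^{2} = \left(35 + - 4 \left(3 + 3 \cdot 5\right) \left(-5\right)\right)^{2} = \left(35 + - 4 \left(3 + 15\right) \left(-5\right)\right)^{2} = \left(35 + \left(-4\right) 18 \left(-5\right)\right)^{2} = \left(35 - -360\right)^{2} = \left(35 + 360\right)^{2} = 395^{2} = 156025$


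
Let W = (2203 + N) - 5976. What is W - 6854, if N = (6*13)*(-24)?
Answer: -12499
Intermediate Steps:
N = -1872 (N = 78*(-24) = -1872)
W = -5645 (W = (2203 - 1872) - 5976 = 331 - 5976 = -5645)
W - 6854 = -5645 - 6854 = -12499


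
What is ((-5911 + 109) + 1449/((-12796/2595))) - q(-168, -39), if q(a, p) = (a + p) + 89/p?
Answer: -419665483/71292 ≈ -5886.6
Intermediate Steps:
q(a, p) = a + p + 89/p
((-5911 + 109) + 1449/((-12796/2595))) - q(-168, -39) = ((-5911 + 109) + 1449/((-12796/2595))) - (-168 - 39 + 89/(-39)) = (-5802 + 1449/((-12796*1/2595))) - (-168 - 39 + 89*(-1/39)) = (-5802 + 1449/(-12796/2595)) - (-168 - 39 - 89/39) = (-5802 + 1449*(-2595/12796)) - 1*(-8162/39) = (-5802 - 537165/1828) + 8162/39 = -11143221/1828 + 8162/39 = -419665483/71292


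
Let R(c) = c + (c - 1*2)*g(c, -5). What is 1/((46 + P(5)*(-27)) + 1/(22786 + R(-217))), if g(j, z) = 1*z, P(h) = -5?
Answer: 23664/4283185 ≈ 0.0055249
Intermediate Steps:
g(j, z) = z
R(c) = 10 - 4*c (R(c) = c + (c - 1*2)*(-5) = c + (c - 2)*(-5) = c + (-2 + c)*(-5) = c + (10 - 5*c) = 10 - 4*c)
1/((46 + P(5)*(-27)) + 1/(22786 + R(-217))) = 1/((46 - 5*(-27)) + 1/(22786 + (10 - 4*(-217)))) = 1/((46 + 135) + 1/(22786 + (10 + 868))) = 1/(181 + 1/(22786 + 878)) = 1/(181 + 1/23664) = 1/(4283185/23664) = 23664/4283185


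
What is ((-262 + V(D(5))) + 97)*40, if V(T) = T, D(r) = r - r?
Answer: -6600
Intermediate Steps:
D(r) = 0
((-262 + V(D(5))) + 97)*40 = ((-262 + 0) + 97)*40 = (-262 + 97)*40 = -165*40 = -6600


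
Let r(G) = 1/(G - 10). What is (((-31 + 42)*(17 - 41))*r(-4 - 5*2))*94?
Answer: 1034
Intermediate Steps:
r(G) = 1/(-10 + G)
(((-31 + 42)*(17 - 41))*r(-4 - 5*2))*94 = (((-31 + 42)*(17 - 41))/(-10 + (-4 - 5*2)))*94 = ((11*(-24))/(-10 + (-4 - 10)))*94 = -264/(-10 - 14)*94 = -264/(-24)*94 = -264*(-1/24)*94 = 11*94 = 1034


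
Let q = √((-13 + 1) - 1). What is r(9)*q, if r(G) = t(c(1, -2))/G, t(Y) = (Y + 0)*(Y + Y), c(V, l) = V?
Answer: 2*I*√13/9 ≈ 0.80123*I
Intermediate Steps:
t(Y) = 2*Y² (t(Y) = Y*(2*Y) = 2*Y²)
r(G) = 2/G (r(G) = (2*1²)/G = (2*1)/G = 2/G)
q = I*√13 (q = √(-12 - 1) = √(-13) = I*√13 ≈ 3.6056*I)
r(9)*q = (2/9)*(I*√13) = (2*(⅑))*(I*√13) = 2*(I*√13)/9 = 2*I*√13/9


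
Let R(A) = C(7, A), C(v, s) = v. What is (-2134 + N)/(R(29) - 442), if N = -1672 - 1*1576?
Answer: 1794/145 ≈ 12.372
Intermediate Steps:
R(A) = 7
N = -3248 (N = -1672 - 1576 = -3248)
(-2134 + N)/(R(29) - 442) = (-2134 - 3248)/(7 - 442) = -5382/(-435) = -5382*(-1/435) = 1794/145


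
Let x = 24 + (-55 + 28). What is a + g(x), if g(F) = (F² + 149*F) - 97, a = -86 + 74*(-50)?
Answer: -4321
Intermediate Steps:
a = -3786 (a = -86 - 3700 = -3786)
x = -3 (x = 24 - 27 = -3)
g(F) = -97 + F² + 149*F
a + g(x) = -3786 + (-97 + (-3)² + 149*(-3)) = -3786 + (-97 + 9 - 447) = -3786 - 535 = -4321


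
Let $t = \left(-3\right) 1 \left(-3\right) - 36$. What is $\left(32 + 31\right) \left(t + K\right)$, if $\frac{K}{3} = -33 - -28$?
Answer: $-2646$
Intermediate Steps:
$K = -15$ ($K = 3 \left(-33 - -28\right) = 3 \left(-33 + 28\right) = 3 \left(-5\right) = -15$)
$t = -27$ ($t = \left(-3\right) \left(-3\right) - 36 = 9 - 36 = -27$)
$\left(32 + 31\right) \left(t + K\right) = \left(32 + 31\right) \left(-27 - 15\right) = 63 \left(-42\right) = -2646$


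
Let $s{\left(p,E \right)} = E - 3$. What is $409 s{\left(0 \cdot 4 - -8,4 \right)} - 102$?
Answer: $307$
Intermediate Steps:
$s{\left(p,E \right)} = -3 + E$ ($s{\left(p,E \right)} = E - 3 = -3 + E$)
$409 s{\left(0 \cdot 4 - -8,4 \right)} - 102 = 409 \left(-3 + 4\right) - 102 = 409 \cdot 1 - 102 = 409 - 102 = 307$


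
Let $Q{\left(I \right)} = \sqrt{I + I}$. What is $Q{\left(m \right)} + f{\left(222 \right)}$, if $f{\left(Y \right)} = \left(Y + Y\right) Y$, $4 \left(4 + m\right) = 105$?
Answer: $98568 + \frac{\sqrt{178}}{2} \approx 98575.0$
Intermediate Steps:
$m = \frac{89}{4}$ ($m = -4 + \frac{1}{4} \cdot 105 = -4 + \frac{105}{4} = \frac{89}{4} \approx 22.25$)
$f{\left(Y \right)} = 2 Y^{2}$ ($f{\left(Y \right)} = 2 Y Y = 2 Y^{2}$)
$Q{\left(I \right)} = \sqrt{2} \sqrt{I}$ ($Q{\left(I \right)} = \sqrt{2 I} = \sqrt{2} \sqrt{I}$)
$Q{\left(m \right)} + f{\left(222 \right)} = \sqrt{2} \sqrt{\frac{89}{4}} + 2 \cdot 222^{2} = \sqrt{2} \frac{\sqrt{89}}{2} + 2 \cdot 49284 = \frac{\sqrt{178}}{2} + 98568 = 98568 + \frac{\sqrt{178}}{2}$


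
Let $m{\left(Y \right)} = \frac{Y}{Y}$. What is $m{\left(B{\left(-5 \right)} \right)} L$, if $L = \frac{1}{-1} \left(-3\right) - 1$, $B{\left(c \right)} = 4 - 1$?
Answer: $2$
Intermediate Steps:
$B{\left(c \right)} = 3$
$L = 2$ ($L = \left(-1\right) \left(-3\right) - 1 = 3 - 1 = 2$)
$m{\left(Y \right)} = 1$
$m{\left(B{\left(-5 \right)} \right)} L = 1 \cdot 2 = 2$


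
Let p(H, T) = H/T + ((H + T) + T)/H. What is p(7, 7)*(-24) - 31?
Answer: -127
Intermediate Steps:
p(H, T) = H/T + (H + 2*T)/H
p(7, 7)*(-24) - 31 = (1 + 7/7 + 2*7/7)*(-24) - 31 = (1 + 7*(1/7) + 2*7*(1/7))*(-24) - 31 = (1 + 1 + 2)*(-24) - 31 = 4*(-24) - 31 = -96 - 31 = -127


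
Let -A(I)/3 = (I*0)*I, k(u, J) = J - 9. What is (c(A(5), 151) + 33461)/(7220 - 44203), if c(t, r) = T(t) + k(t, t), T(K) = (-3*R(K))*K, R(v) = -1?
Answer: -33452/36983 ≈ -0.90452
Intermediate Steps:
k(u, J) = -9 + J
A(I) = 0 (A(I) = -3*I*0*I = -0*I = -3*0 = 0)
T(K) = 3*K (T(K) = (-3*(-1))*K = 3*K)
c(t, r) = -9 + 4*t (c(t, r) = 3*t + (-9 + t) = -9 + 4*t)
(c(A(5), 151) + 33461)/(7220 - 44203) = ((-9 + 4*0) + 33461)/(7220 - 44203) = ((-9 + 0) + 33461)/(-36983) = (-9 + 33461)*(-1/36983) = 33452*(-1/36983) = -33452/36983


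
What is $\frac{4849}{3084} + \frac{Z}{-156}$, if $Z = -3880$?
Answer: $\frac{353399}{13364} \approx 26.444$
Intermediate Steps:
$\frac{4849}{3084} + \frac{Z}{-156} = \frac{4849}{3084} - \frac{3880}{-156} = 4849 \cdot \frac{1}{3084} - - \frac{970}{39} = \frac{4849}{3084} + \frac{970}{39} = \frac{353399}{13364}$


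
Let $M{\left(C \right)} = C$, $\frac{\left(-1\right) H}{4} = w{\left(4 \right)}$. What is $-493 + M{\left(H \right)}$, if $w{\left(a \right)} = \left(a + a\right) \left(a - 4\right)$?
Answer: $-493$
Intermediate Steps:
$w{\left(a \right)} = 2 a \left(-4 + a\right)$
$H = 0$ ($H = - 4 \cdot 2 \cdot 4 \left(-4 + 4\right) = - 4 \cdot 2 \cdot 4 \cdot 0 = \left(-4\right) 0 = 0$)
$-493 + M{\left(H \right)} = -493 + 0 = -493$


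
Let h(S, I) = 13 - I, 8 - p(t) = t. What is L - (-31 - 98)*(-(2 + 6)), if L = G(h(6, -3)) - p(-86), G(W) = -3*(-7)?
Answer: -1105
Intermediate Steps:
p(t) = 8 - t
G(W) = 21
L = -73 (L = 21 - (8 - 1*(-86)) = 21 - (8 + 86) = 21 - 1*94 = 21 - 94 = -73)
L - (-31 - 98)*(-(2 + 6)) = -73 - (-31 - 98)*(-(2 + 6)) = -73 - (-129)*(-1*8) = -73 - (-129)*(-8) = -73 - 1*1032 = -73 - 1032 = -1105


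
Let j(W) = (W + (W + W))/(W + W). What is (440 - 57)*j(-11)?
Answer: 1149/2 ≈ 574.50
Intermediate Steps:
j(W) = 3/2 (j(W) = (W + 2*W)/((2*W)) = (3*W)*(1/(2*W)) = 3/2)
(440 - 57)*j(-11) = (440 - 57)*(3/2) = 383*(3/2) = 1149/2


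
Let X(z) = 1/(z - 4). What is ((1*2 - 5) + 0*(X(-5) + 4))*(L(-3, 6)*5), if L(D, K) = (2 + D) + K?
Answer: -75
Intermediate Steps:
X(z) = 1/(-4 + z)
L(D, K) = 2 + D + K
((1*2 - 5) + 0*(X(-5) + 4))*(L(-3, 6)*5) = ((1*2 - 5) + 0*(1/(-4 - 5) + 4))*((2 - 3 + 6)*5) = ((2 - 5) + 0*(1/(-9) + 4))*(5*5) = (-3 + 0*(-⅑ + 4))*25 = (-3 + 0*(35/9))*25 = (-3 + 0)*25 = -3*25 = -75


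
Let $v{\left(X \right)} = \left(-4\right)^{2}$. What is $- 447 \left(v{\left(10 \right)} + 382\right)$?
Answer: $-177906$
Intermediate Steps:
$v{\left(X \right)} = 16$
$- 447 \left(v{\left(10 \right)} + 382\right) = - 447 \left(16 + 382\right) = \left(-447\right) 398 = -177906$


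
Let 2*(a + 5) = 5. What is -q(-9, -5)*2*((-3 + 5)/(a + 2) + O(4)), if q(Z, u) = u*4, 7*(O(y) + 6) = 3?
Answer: -2680/7 ≈ -382.86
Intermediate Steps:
a = -5/2 (a = -5 + (½)*5 = -5 + 5/2 = -5/2 ≈ -2.5000)
O(y) = -39/7 (O(y) = -6 + (⅐)*3 = -6 + 3/7 = -39/7)
q(Z, u) = 4*u
-q(-9, -5)*2*((-3 + 5)/(a + 2) + O(4)) = -4*(-5)*2*((-3 + 5)/(-5/2 + 2) - 39/7) = -(-20)*2*(2/(-½) - 39/7) = -(-20)*2*(2*(-2) - 39/7) = -(-20)*2*(-4 - 39/7) = -(-20)*2*(-67/7) = -(-20)*(-134)/7 = -1*2680/7 = -2680/7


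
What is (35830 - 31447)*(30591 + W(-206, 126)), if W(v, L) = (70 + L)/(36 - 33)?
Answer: 134366709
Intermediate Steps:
W(v, L) = 70/3 + L/3 (W(v, L) = (70 + L)/3 = (70 + L)*(⅓) = 70/3 + L/3)
(35830 - 31447)*(30591 + W(-206, 126)) = (35830 - 31447)*(30591 + (70/3 + (⅓)*126)) = 4383*(30591 + (70/3 + 42)) = 4383*(30591 + 196/3) = 4383*(91969/3) = 134366709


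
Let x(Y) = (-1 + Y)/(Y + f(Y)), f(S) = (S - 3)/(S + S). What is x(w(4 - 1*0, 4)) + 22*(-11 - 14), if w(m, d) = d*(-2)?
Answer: -7134/13 ≈ -548.77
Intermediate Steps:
f(S) = (-3 + S)/(2*S) (f(S) = (-3 + S)/((2*S)) = (-3 + S)*(1/(2*S)) = (-3 + S)/(2*S))
w(m, d) = -2*d
x(Y) = (-1 + Y)/(Y + (-3 + Y)/(2*Y))
x(w(4 - 1*0, 4)) + 22*(-11 - 14) = 2*(-2*4)/(3 + 2*(-2*4)) + 22*(-11 - 14) = 2*(-8)/(3 + 2*(-8)) + 22*(-25) = 2*(-8)/(3 - 16) - 550 = 2*(-8)/(-13) - 550 = 2*(-8)*(-1/13) - 550 = 16/13 - 550 = -7134/13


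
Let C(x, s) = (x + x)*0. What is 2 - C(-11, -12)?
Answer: 2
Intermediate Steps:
C(x, s) = 0 (C(x, s) = (2*x)*0 = 0)
2 - C(-11, -12) = 2 - 1*0 = 2 + 0 = 2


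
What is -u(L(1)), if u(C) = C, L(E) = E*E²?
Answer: -1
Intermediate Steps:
L(E) = E³
-u(L(1)) = -1*1³ = -1*1 = -1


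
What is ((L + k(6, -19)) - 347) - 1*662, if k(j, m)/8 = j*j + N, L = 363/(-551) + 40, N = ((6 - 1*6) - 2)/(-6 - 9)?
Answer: -5625094/8265 ≈ -680.59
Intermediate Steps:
N = 2/15 (N = ((6 - 6) - 2)/(-15) = (0 - 2)*(-1/15) = -2*(-1/15) = 2/15 ≈ 0.13333)
L = 21677/551 (L = 363*(-1/551) + 40 = -363/551 + 40 = 21677/551 ≈ 39.341)
k(j, m) = 16/15 + 8*j**2 (k(j, m) = 8*(j*j + 2/15) = 8*(j**2 + 2/15) = 8*(2/15 + j**2) = 16/15 + 8*j**2)
((L + k(6, -19)) - 347) - 1*662 = ((21677/551 + (16/15 + 8*6**2)) - 347) - 1*662 = ((21677/551 + (16/15 + 8*36)) - 347) - 662 = ((21677/551 + (16/15 + 288)) - 347) - 662 = ((21677/551 + 4336/15) - 347) - 662 = (2714291/8265 - 347) - 662 = -153664/8265 - 662 = -5625094/8265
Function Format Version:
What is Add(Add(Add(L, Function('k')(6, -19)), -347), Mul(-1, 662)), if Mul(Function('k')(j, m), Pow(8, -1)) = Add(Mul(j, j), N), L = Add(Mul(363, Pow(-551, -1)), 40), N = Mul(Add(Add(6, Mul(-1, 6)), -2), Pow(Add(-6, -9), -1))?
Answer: Rational(-5625094, 8265) ≈ -680.59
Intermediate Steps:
N = Rational(2, 15) (N = Mul(Add(Add(6, -6), -2), Pow(-15, -1)) = Mul(Add(0, -2), Rational(-1, 15)) = Mul(-2, Rational(-1, 15)) = Rational(2, 15) ≈ 0.13333)
L = Rational(21677, 551) (L = Add(Mul(363, Rational(-1, 551)), 40) = Add(Rational(-363, 551), 40) = Rational(21677, 551) ≈ 39.341)
Function('k')(j, m) = Add(Rational(16, 15), Mul(8, Pow(j, 2))) (Function('k')(j, m) = Mul(8, Add(Mul(j, j), Rational(2, 15))) = Mul(8, Add(Pow(j, 2), Rational(2, 15))) = Mul(8, Add(Rational(2, 15), Pow(j, 2))) = Add(Rational(16, 15), Mul(8, Pow(j, 2))))
Add(Add(Add(L, Function('k')(6, -19)), -347), Mul(-1, 662)) = Add(Add(Add(Rational(21677, 551), Add(Rational(16, 15), Mul(8, Pow(6, 2)))), -347), Mul(-1, 662)) = Add(Add(Add(Rational(21677, 551), Add(Rational(16, 15), Mul(8, 36))), -347), -662) = Add(Add(Add(Rational(21677, 551), Add(Rational(16, 15), 288)), -347), -662) = Add(Add(Add(Rational(21677, 551), Rational(4336, 15)), -347), -662) = Add(Add(Rational(2714291, 8265), -347), -662) = Add(Rational(-153664, 8265), -662) = Rational(-5625094, 8265)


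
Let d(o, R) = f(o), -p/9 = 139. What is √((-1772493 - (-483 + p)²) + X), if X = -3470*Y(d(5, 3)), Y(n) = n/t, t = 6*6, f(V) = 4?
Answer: I*√43016711/3 ≈ 2186.2*I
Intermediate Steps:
t = 36
p = -1251 (p = -9*139 = -1251)
d(o, R) = 4
Y(n) = n/36
X = -3470/9 (X = -1735*4/18 = -3470*⅑ = -3470/9 ≈ -385.56)
√((-1772493 - (-483 + p)²) + X) = √((-1772493 - (-483 - 1251)²) - 3470/9) = √((-1772493 - 1*(-1734)²) - 3470/9) = √((-1772493 - 1*3006756) - 3470/9) = √((-1772493 - 3006756) - 3470/9) = √(-4779249 - 3470/9) = √(-43016711/9) = I*√43016711/3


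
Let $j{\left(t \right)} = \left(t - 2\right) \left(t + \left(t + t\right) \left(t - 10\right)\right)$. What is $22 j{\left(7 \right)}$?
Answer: $-3850$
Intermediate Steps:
$j{\left(t \right)} = \left(-2 + t\right) \left(t + 2 t \left(-10 + t\right)\right)$
$22 j{\left(7 \right)} = 22 \cdot 7 \left(38 - 161 + 2 \cdot 7^{2}\right) = 22 \cdot 7 \left(38 - 161 + 2 \cdot 49\right) = 22 \cdot 7 \left(38 - 161 + 98\right) = 22 \cdot 7 \left(-25\right) = 22 \left(-175\right) = -3850$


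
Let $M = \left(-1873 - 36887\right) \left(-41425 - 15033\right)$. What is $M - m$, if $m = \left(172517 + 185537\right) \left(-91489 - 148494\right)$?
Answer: $88115185162$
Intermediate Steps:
$M = 2188312080$ ($M = \left(-38760\right) \left(-56458\right) = 2188312080$)
$m = -85926873082$ ($m = 358054 \left(-239983\right) = -85926873082$)
$M - m = 2188312080 - -85926873082 = 2188312080 + 85926873082 = 88115185162$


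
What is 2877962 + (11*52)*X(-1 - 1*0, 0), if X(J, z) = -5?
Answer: 2875102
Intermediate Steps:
2877962 + (11*52)*X(-1 - 1*0, 0) = 2877962 + (11*52)*(-5) = 2877962 + 572*(-5) = 2877962 - 2860 = 2875102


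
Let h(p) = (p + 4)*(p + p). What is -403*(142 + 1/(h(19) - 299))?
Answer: -32905353/575 ≈ -57227.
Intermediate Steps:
h(p) = 2*p*(4 + p) (h(p) = (4 + p)*(2*p) = 2*p*(4 + p))
-403*(142 + 1/(h(19) - 299)) = -403*(142 + 1/(2*19*(4 + 19) - 299)) = -403*(142 + 1/(2*19*23 - 299)) = -403*(142 + 1/(874 - 299)) = -403*(142 + 1/575) = -403*81651/575 = -32905353/575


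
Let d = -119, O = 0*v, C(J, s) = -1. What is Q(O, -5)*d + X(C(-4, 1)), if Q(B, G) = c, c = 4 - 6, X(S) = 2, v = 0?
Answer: 240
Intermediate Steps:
O = 0 (O = 0*0 = 0)
c = -2
Q(B, G) = -2
Q(O, -5)*d + X(C(-4, 1)) = -2*(-119) + 2 = 238 + 2 = 240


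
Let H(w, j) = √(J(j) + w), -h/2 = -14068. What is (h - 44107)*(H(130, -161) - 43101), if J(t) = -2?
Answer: 688366071 - 127768*√2 ≈ 6.8819e+8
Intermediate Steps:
h = 28136 (h = -2*(-14068) = 28136)
H(w, j) = √(-2 + w)
(h - 44107)*(H(130, -161) - 43101) = (28136 - 44107)*(√(-2 + 130) - 43101) = -15971*(√128 - 43101) = -15971*(8*√2 - 43101) = -15971*(-43101 + 8*√2) = 688366071 - 127768*√2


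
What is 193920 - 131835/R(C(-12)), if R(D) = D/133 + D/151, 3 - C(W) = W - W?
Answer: -827474155/284 ≈ -2.9136e+6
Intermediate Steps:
C(W) = 3 (C(W) = 3 - (W - W) = 3 - 1*0 = 3 + 0 = 3)
R(D) = 284*D/20083 (R(D) = D*(1/133) + D*(1/151) = D/133 + D/151 = 284*D/20083)
193920 - 131835/R(C(-12)) = 193920 - 131835/((284/20083)*3) = 193920 - 131835/852/20083 = 193920 - 131835*20083/852 = 193920 - 1*882547435/284 = 193920 - 882547435/284 = -827474155/284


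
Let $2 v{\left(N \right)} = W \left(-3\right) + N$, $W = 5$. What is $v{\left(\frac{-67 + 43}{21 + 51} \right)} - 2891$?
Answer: $- \frac{8696}{3} \approx -2898.7$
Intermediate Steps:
$v{\left(N \right)} = - \frac{15}{2} + \frac{N}{2}$ ($v{\left(N \right)} = \frac{5 \left(-3\right) + N}{2} = \frac{-15 + N}{2} = - \frac{15}{2} + \frac{N}{2}$)
$v{\left(\frac{-67 + 43}{21 + 51} \right)} - 2891 = \left(- \frac{15}{2} + \frac{\left(-67 + 43\right) \frac{1}{21 + 51}}{2}\right) - 2891 = \left(- \frac{15}{2} + \frac{\left(-24\right) \frac{1}{72}}{2}\right) - 2891 = \left(- \frac{15}{2} + \frac{1}{2} \left(- \frac{1}{3}\right)\right) - 2891 = \left(- \frac{15}{2} - \frac{1}{6}\right) - 2891 = - \frac{23}{3} - 2891 = - \frac{8696}{3}$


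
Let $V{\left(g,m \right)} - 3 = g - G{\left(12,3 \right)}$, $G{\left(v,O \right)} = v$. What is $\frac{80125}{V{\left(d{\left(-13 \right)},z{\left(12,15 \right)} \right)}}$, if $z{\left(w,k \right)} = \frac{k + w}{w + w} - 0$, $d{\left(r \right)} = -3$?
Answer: $- \frac{80125}{12} \approx -6677.1$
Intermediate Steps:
$z{\left(w,k \right)} = \frac{k + w}{2 w}$ ($z{\left(w,k \right)} = \frac{k + w}{2 w} + 0 = \frac{k + w}{2 w}$)
$V{\left(g,m \right)} = -9 + g$ ($V{\left(g,m \right)} = 3 + \left(g - 12\right) = 3 + \left(-12 + g\right) = -9 + g$)
$\frac{80125}{V{\left(d{\left(-13 \right)},z{\left(12,15 \right)} \right)}} = \frac{80125}{-9 - 3} = \frac{80125}{-12} = 80125 \left(- \frac{1}{12}\right) = - \frac{80125}{12}$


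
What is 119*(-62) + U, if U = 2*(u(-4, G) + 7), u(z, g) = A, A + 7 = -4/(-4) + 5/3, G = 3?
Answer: -22118/3 ≈ -7372.7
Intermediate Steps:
A = -13/3 (A = -7 + (-4/(-4) + 5/3) = -7 + (-4*(-¼) + 5*(⅓)) = -7 + (1 + 5/3) = -7 + 8/3 = -13/3 ≈ -4.3333)
u(z, g) = -13/3
U = 16/3 (U = 2*(-13/3 + 7) = 2*(8/3) = 16/3 ≈ 5.3333)
119*(-62) + U = 119*(-62) + 16/3 = -7378 + 16/3 = -22118/3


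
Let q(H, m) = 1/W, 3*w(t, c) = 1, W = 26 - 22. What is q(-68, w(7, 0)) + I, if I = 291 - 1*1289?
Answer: -3991/4 ≈ -997.75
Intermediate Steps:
W = 4
w(t, c) = 1/3 (w(t, c) = (1/3)*1 = 1/3)
q(H, m) = 1/4
I = -998 (I = 291 - 1289 = -998)
q(-68, w(7, 0)) + I = 1/4 - 998 = -3991/4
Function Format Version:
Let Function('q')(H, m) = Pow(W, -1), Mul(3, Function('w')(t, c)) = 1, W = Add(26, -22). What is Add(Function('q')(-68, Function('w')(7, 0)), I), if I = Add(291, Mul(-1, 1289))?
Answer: Rational(-3991, 4) ≈ -997.75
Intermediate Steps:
W = 4
Function('w')(t, c) = Rational(1, 3) (Function('w')(t, c) = Mul(Rational(1, 3), 1) = Rational(1, 3))
Function('q')(H, m) = Rational(1, 4) (Function('q')(H, m) = Pow(4, -1) = Rational(1, 4))
I = -998 (I = Add(291, -1289) = -998)
Add(Function('q')(-68, Function('w')(7, 0)), I) = Add(Rational(1, 4), -998) = Rational(-3991, 4)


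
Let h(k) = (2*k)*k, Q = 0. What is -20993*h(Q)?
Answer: 0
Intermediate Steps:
h(k) = 2*k²
-20993*h(Q) = -41986*0² = -41986*0 = -20993*0 = 0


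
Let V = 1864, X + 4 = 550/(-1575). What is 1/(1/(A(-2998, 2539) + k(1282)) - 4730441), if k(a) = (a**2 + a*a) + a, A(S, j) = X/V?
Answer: -193077584143/913342120210938347 ≈ -2.1140e-7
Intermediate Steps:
X = -274/63 (X = -4 + 550/(-1575) = -4 + 550*(-1/1575) = -4 - 22/63 = -274/63 ≈ -4.3492)
A(S, j) = -137/58716 (A(S, j) = -274/63/1864 = -274/63*1/1864 = -137/58716)
k(a) = a + 2*a**2 (k(a) = (a**2 + a**2) + a = 2*a**2 + a = a + 2*a**2)
1/(1/(A(-2998, 2539) + k(1282)) - 4730441) = 1/(1/(-137/58716 + 1282*(1 + 2*1282)) - 4730441) = 1/(1/(-137/58716 + 1282*(1 + 2564)) - 4730441) = 1/(1/(-137/58716 + 1282*2565) - 4730441) = 1/(1/(-137/58716 + 3288330) - 4730441) = 1/(1/(193077584143/58716) - 4730441) = 1/(58716/193077584143 - 4730441) = 1/(-913342120210938347/193077584143) = -193077584143/913342120210938347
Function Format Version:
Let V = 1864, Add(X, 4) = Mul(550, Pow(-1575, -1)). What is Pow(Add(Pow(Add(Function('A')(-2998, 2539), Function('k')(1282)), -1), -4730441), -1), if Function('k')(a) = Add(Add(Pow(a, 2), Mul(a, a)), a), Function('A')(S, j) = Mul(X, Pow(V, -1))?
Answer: Rational(-193077584143, 913342120210938347) ≈ -2.1140e-7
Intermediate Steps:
X = Rational(-274, 63) (X = Add(-4, Mul(550, Pow(-1575, -1))) = Add(-4, Mul(550, Rational(-1, 1575))) = Add(-4, Rational(-22, 63)) = Rational(-274, 63) ≈ -4.3492)
Function('A')(S, j) = Rational(-137, 58716) (Function('A')(S, j) = Mul(Rational(-274, 63), Pow(1864, -1)) = Mul(Rational(-274, 63), Rational(1, 1864)) = Rational(-137, 58716))
Function('k')(a) = Add(a, Mul(2, Pow(a, 2))) (Function('k')(a) = Add(Add(Pow(a, 2), Pow(a, 2)), a) = Add(Mul(2, Pow(a, 2)), a) = Add(a, Mul(2, Pow(a, 2))))
Pow(Add(Pow(Add(Function('A')(-2998, 2539), Function('k')(1282)), -1), -4730441), -1) = Pow(Add(Pow(Add(Rational(-137, 58716), Mul(1282, Add(1, Mul(2, 1282)))), -1), -4730441), -1) = Pow(Add(Pow(Add(Rational(-137, 58716), Mul(1282, Add(1, 2564))), -1), -4730441), -1) = Pow(Add(Pow(Add(Rational(-137, 58716), Mul(1282, 2565)), -1), -4730441), -1) = Pow(Add(Pow(Add(Rational(-137, 58716), 3288330), -1), -4730441), -1) = Pow(Add(Pow(Rational(193077584143, 58716), -1), -4730441), -1) = Pow(Add(Rational(58716, 193077584143), -4730441), -1) = Pow(Rational(-913342120210938347, 193077584143), -1) = Rational(-193077584143, 913342120210938347)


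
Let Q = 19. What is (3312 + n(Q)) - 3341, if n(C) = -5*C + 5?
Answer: -119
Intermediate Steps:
n(C) = 5 - 5*C
(3312 + n(Q)) - 3341 = (3312 + (5 - 5*19)) - 3341 = (3312 + (5 - 95)) - 3341 = (3312 - 90) - 3341 = 3222 - 3341 = -119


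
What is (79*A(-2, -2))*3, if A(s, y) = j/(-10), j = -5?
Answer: 237/2 ≈ 118.50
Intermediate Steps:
A(s, y) = 1/2 (A(s, y) = -5/(-10) = -5*(-1/10) = 1/2)
(79*A(-2, -2))*3 = (79*(1/2))*3 = (79/2)*3 = 237/2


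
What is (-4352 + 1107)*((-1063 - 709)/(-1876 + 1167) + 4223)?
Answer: -9721627355/709 ≈ -1.3712e+7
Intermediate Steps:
(-4352 + 1107)*((-1063 - 709)/(-1876 + 1167) + 4223) = -3245*(-1772/(-709) + 4223) = -3245*(-1772*(-1/709) + 4223) = -3245*(1772/709 + 4223) = -3245*2995879/709 = -9721627355/709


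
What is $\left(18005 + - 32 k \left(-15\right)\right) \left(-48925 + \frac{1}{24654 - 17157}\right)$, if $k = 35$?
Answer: $- \frac{12766151148820}{7497} \approx -1.7028 \cdot 10^{9}$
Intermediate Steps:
$\left(18005 + - 32 k \left(-15\right)\right) \left(-48925 + \frac{1}{24654 - 17157}\right) = \left(18005 + \left(-32\right) 35 \left(-15\right)\right) \left(-48925 + \frac{1}{24654 - 17157}\right) = \left(18005 - -16800\right) \left(-48925 + \frac{1}{7497}\right) = \left(18005 + 16800\right) \left(-48925 + \frac{1}{7497}\right) = 34805 \left(- \frac{366790724}{7497}\right) = - \frac{12766151148820}{7497}$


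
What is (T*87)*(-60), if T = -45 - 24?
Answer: 360180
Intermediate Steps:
T = -69
(T*87)*(-60) = -69*87*(-60) = -6003*(-60) = 360180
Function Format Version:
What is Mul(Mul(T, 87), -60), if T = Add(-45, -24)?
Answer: 360180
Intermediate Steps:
T = -69
Mul(Mul(T, 87), -60) = Mul(Mul(-69, 87), -60) = Mul(-6003, -60) = 360180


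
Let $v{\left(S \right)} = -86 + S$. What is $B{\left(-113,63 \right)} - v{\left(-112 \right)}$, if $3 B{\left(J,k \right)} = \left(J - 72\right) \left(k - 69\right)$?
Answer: $568$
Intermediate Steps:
$B{\left(J,k \right)} = \frac{\left(-72 + J\right) \left(-69 + k\right)}{3}$ ($B{\left(J,k \right)} = \frac{\left(J - 72\right) \left(k - 69\right)}{3} = \frac{\left(-72 + J\right) \left(-69 + k\right)}{3}$)
$B{\left(-113,63 \right)} - v{\left(-112 \right)} = \left(1656 - 1512 - -2599 + \frac{1}{3} \left(-113\right) 63\right) - \left(-86 - 112\right) = \left(1656 - 1512 + 2599 - 2373\right) - -198 = 370 + 198 = 568$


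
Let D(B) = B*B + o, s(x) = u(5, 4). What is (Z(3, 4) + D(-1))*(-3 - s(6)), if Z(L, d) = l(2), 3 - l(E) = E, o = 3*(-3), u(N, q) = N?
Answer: 56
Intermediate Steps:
o = -9
l(E) = 3 - E
Z(L, d) = 1 (Z(L, d) = 3 - 1*2 = 3 - 2 = 1)
s(x) = 5
D(B) = -9 + B² (D(B) = B*B - 9 = B² - 9 = -9 + B²)
(Z(3, 4) + D(-1))*(-3 - s(6)) = (1 + (-9 + (-1)²))*(-3 - 1*5) = (1 + (-9 + 1))*(-3 - 5) = (1 - 8)*(-8) = -7*(-8) = 56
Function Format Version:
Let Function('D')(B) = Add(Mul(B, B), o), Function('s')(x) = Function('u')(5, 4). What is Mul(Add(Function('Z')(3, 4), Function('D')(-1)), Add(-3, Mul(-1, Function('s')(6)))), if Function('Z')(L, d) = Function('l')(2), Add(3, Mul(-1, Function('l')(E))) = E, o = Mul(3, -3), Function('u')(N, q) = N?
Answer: 56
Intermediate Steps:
o = -9
Function('l')(E) = Add(3, Mul(-1, E))
Function('Z')(L, d) = 1 (Function('Z')(L, d) = Add(3, Mul(-1, 2)) = Add(3, -2) = 1)
Function('s')(x) = 5
Function('D')(B) = Add(-9, Pow(B, 2)) (Function('D')(B) = Add(Mul(B, B), -9) = Add(Pow(B, 2), -9) = Add(-9, Pow(B, 2)))
Mul(Add(Function('Z')(3, 4), Function('D')(-1)), Add(-3, Mul(-1, Function('s')(6)))) = Mul(Add(1, Add(-9, Pow(-1, 2))), Add(-3, Mul(-1, 5))) = Mul(Add(1, Add(-9, 1)), Add(-3, -5)) = Mul(Add(1, -8), -8) = Mul(-7, -8) = 56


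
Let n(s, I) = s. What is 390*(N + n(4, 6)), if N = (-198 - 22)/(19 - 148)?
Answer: 95680/43 ≈ 2225.1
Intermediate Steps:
N = 220/129 (N = -220/(-129) = -220*(-1/129) = 220/129 ≈ 1.7054)
390*(N + n(4, 6)) = 390*(220/129 + 4) = 390*(736/129) = 95680/43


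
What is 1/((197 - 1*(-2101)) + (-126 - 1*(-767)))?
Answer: 1/2939 ≈ 0.00034025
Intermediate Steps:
1/((197 - 1*(-2101)) + (-126 - 1*(-767))) = 1/((197 + 2101) + (-126 + 767)) = 1/(2298 + 641) = 1/2939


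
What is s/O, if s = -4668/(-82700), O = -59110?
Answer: -1167/1222099250 ≈ -9.5491e-7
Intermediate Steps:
s = 1167/20675 (s = -4668*(-1/82700) = 1167/20675 ≈ 0.056445)
s/O = (1167/20675)/(-59110) = (1167/20675)*(-1/59110) = -1167/1222099250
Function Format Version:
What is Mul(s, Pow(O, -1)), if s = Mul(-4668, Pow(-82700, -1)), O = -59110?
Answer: Rational(-1167, 1222099250) ≈ -9.5491e-7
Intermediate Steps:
s = Rational(1167, 20675) (s = Mul(-4668, Rational(-1, 82700)) = Rational(1167, 20675) ≈ 0.056445)
Mul(s, Pow(O, -1)) = Mul(Rational(1167, 20675), Pow(-59110, -1)) = Mul(Rational(1167, 20675), Rational(-1, 59110)) = Rational(-1167, 1222099250)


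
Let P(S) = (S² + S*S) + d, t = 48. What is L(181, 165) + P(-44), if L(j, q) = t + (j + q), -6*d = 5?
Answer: 25591/6 ≈ 4265.2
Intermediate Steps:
d = -⅚ (d = -⅙*5 = -⅚ ≈ -0.83333)
P(S) = -⅚ + 2*S² (P(S) = (S² + S*S) - ⅚ = (S² + S²) - ⅚ = 2*S² - ⅚ = -⅚ + 2*S²)
L(j, q) = 48 + j + q (L(j, q) = 48 + (j + q) = 48 + j + q)
L(181, 165) + P(-44) = (48 + 181 + 165) + (-⅚ + 2*(-44)²) = 394 + (-⅚ + 2*1936) = 394 + (-⅚ + 3872) = 394 + 23227/6 = 25591/6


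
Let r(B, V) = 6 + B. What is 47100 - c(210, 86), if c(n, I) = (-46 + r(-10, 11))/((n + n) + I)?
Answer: 11916325/253 ≈ 47100.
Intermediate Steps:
c(n, I) = -50/(I + 2*n) (c(n, I) = (-46 + (6 - 10))/((n + n) + I) = (-46 - 4)/(2*n + I) = -50/(I + 2*n))
47100 - c(210, 86) = 47100 - (-50)/(86 + 2*210) = 47100 - (-50)/(86 + 420) = 47100 - (-50)/506 = 47100 - 1*(-25/253) = 47100 + 25/253 = 11916325/253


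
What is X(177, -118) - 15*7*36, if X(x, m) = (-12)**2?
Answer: -3636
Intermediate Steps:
X(x, m) = 144
X(177, -118) - 15*7*36 = 144 - 15*7*36 = 144 - 105*36 = 144 - 3780 = -3636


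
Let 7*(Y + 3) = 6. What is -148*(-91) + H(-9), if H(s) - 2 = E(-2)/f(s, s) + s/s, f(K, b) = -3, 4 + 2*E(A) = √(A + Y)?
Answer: 40415/3 - I*√203/42 ≈ 13472.0 - 0.33923*I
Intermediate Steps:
Y = -15/7 (Y = -3 + (⅐)*6 = -3 + 6/7 = -15/7 ≈ -2.1429)
E(A) = -2 + √(-15/7 + A)/2 (E(A) = -2 + √(A - 15/7)/2 = -2 + √(-15/7 + A)/2)
H(s) = 11/3 - I*√203/42 (H(s) = 2 + ((-2 + √(-105 + 49*(-2))/14)/(-3) + s/s) = 2 + ((-2 + √(-105 - 98)/14)*(-⅓) + 1) = 2 + ((-2 + √(-203)/14)*(-⅓) + 1) = 2 + ((-2 + (I*√203)/14)*(-⅓) + 1) = 2 + ((-2 + I*√203/14)*(-⅓) + 1) = 2 + ((⅔ - I*√203/42) + 1) = 2 + (5/3 - I*√203/42) = 11/3 - I*√203/42)
-148*(-91) + H(-9) = -148*(-91) + (11/3 - I*√203/42) = 13468 + (11/3 - I*√203/42) = 40415/3 - I*√203/42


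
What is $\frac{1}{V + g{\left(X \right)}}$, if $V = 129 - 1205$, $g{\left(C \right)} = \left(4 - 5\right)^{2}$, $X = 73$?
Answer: $- \frac{1}{1075} \approx -0.00093023$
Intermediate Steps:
$g{\left(C \right)} = 1$ ($g{\left(C \right)} = \left(-1\right)^{2} = 1$)
$V = -1076$ ($V = 129 - 1205 = -1076$)
$\frac{1}{V + g{\left(X \right)}} = \frac{1}{-1076 + 1} = \frac{1}{-1075} = - \frac{1}{1075}$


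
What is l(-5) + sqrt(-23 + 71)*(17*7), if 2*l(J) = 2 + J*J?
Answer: 27/2 + 476*sqrt(3) ≈ 837.96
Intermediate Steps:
l(J) = 1 + J**2/2 (l(J) = (2 + J*J)/2 = (2 + J**2)/2 = 1 + J**2/2)
l(-5) + sqrt(-23 + 71)*(17*7) = (1 + (1/2)*(-5)**2) + sqrt(-23 + 71)*(17*7) = (1 + (1/2)*25) + sqrt(48)*119 = (1 + 25/2) + (4*sqrt(3))*119 = 27/2 + 476*sqrt(3)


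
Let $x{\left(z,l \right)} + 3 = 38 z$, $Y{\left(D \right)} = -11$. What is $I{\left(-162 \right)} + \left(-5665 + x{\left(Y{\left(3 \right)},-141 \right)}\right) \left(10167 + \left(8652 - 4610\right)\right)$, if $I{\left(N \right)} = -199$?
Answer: $-86476173$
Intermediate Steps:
$x{\left(z,l \right)} = -3 + 38 z$
$I{\left(-162 \right)} + \left(-5665 + x{\left(Y{\left(3 \right)},-141 \right)}\right) \left(10167 + \left(8652 - 4610\right)\right) = -199 + \left(-5665 + \left(-3 + 38 \left(-11\right)\right)\right) \left(10167 + \left(8652 - 4610\right)\right) = -199 + \left(-5665 - 421\right) \left(10167 + 4042\right) = -199 + \left(-5665 - 421\right) 14209 = -199 - 86475974 = -86476173$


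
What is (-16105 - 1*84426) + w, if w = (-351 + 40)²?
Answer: -3810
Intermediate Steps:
w = 96721 (w = (-311)² = 96721)
(-16105 - 1*84426) + w = (-16105 - 1*84426) + 96721 = (-16105 - 84426) + 96721 = -100531 + 96721 = -3810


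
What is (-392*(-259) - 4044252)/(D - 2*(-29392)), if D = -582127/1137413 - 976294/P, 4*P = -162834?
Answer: -365114986981238004/5445851376068149 ≈ -67.045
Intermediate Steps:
P = -81417/2 (P = (¼)*(-162834) = -81417/2 ≈ -40709.)
D = 2173503940885/92604754221 (D = -582127/1137413 - 976294/(-81417/2) = -582127*1/1137413 - 976294*(-2/81417) = -582127/1137413 + 1952588/81417 = 2173503940885/92604754221 ≈ 23.471)
(-392*(-259) - 4044252)/(D - 2*(-29392)) = (-392*(-259) - 4044252)/(2173503940885/92604754221 - 2*(-29392)) = (101528 - 4044252)/(2173503940885/92604754221 + 58784) = -3942724/5445851376068149/92604754221 = -3942724*92604754221/5445851376068149 = -365114986981238004/5445851376068149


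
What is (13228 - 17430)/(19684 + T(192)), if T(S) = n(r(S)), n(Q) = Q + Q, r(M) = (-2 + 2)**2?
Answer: -2101/9842 ≈ -0.21347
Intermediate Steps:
r(M) = 0 (r(M) = 0**2 = 0)
n(Q) = 2*Q
T(S) = 0 (T(S) = 2*0 = 0)
(13228 - 17430)/(19684 + T(192)) = (13228 - 17430)/(19684 + 0) = -4202/19684 = -4202*1/19684 = -2101/9842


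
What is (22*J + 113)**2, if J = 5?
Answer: 49729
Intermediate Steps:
(22*J + 113)**2 = (22*5 + 113)**2 = (110 + 113)**2 = 223**2 = 49729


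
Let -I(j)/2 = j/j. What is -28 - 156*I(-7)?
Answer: 284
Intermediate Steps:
I(j) = -2 (I(j) = -2*j/j = -2*1 = -2)
-28 - 156*I(-7) = -28 - 156*(-2) = -28 + 312 = 284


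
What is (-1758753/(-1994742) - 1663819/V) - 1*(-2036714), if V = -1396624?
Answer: 315227587605999849/154772475056 ≈ 2.0367e+6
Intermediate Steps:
(-1758753/(-1994742) - 1663819/V) - 1*(-2036714) = (-1758753/(-1994742) - 1663819/(-1396624)) - 1*(-2036714) = (-1758753*(-1/1994742) - 1663819*(-1/1396624)) + 2036714 = (195417/221638 + 1663819/1396624) + 2036714 = 320844793865/154772475056 + 2036714 = 315227587605999849/154772475056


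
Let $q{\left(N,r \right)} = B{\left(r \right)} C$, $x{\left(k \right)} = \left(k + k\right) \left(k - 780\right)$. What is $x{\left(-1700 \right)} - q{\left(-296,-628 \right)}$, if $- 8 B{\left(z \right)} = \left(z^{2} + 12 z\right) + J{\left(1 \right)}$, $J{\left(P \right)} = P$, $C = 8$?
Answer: $8818849$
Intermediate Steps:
$B{\left(z \right)} = - \frac{1}{8} - \frac{3 z}{2} - \frac{z^{2}}{8}$ ($B{\left(z \right)} = - \frac{\left(z^{2} + 12 z\right) + 1}{8} = - \frac{1 + z^{2} + 12 z}{8} = - \frac{1}{8} - \frac{3 z}{2} - \frac{z^{2}}{8}$)
$x{\left(k \right)} = 2 k \left(-780 + k\right)$
$q{\left(N,r \right)} = -1 - r^{2} - 12 r$ ($q{\left(N,r \right)} = \left(- \frac{1}{8} - \frac{3 r}{2} - \frac{r^{2}}{8}\right) 8 = -1 - r^{2} - 12 r$)
$x{\left(-1700 \right)} - q{\left(-296,-628 \right)} = 2 \left(-1700\right) \left(-780 - 1700\right) - \left(-1 - \left(-628\right)^{2} - -7536\right) = 2 \left(-1700\right) \left(-2480\right) - \left(-1 - 394384 + 7536\right) = 8432000 - \left(-1 - 394384 + 7536\right) = 8432000 - -386849 = 8432000 + 386849 = 8818849$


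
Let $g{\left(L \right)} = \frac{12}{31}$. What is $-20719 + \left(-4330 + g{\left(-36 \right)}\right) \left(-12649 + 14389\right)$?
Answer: $- \frac{234181609}{31} \approx -7.5542 \cdot 10^{6}$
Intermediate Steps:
$g{\left(L \right)} = \frac{12}{31}$ ($g{\left(L \right)} = 12 \cdot \frac{1}{31} = \frac{12}{31}$)
$-20719 + \left(-4330 + g{\left(-36 \right)}\right) \left(-12649 + 14389\right) = -20719 + \left(-4330 + \frac{12}{31}\right) \left(-12649 + 14389\right) = -20719 - \frac{233539320}{31} = - \frac{234181609}{31}$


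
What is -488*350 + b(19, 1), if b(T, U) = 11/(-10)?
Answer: -1708011/10 ≈ -1.7080e+5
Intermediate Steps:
b(T, U) = -11/10 (b(T, U) = 11*(-⅒) = -11/10)
-488*350 + b(19, 1) = -488*350 - 11/10 = -170800 - 11/10 = -1708011/10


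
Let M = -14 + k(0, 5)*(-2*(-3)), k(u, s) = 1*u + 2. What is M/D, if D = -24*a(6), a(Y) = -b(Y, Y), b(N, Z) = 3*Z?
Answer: -1/216 ≈ -0.0046296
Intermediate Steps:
k(u, s) = 2 + u (k(u, s) = u + 2 = 2 + u)
a(Y) = -3*Y
D = 432 (D = -(-72)*6 = -24*(-18) = 432)
M = -2 (M = -14 + (2 + 0)*(-2*(-3)) = -14 + 2*6 = -14 + 12 = -2)
M/D = -2/432 = -2*1/432 = -1/216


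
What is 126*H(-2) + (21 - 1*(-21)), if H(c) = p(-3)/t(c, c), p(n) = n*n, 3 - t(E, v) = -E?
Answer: 1176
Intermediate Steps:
t(E, v) = 3 + E (t(E, v) = 3 - (-1)*E = 3 + E)
p(n) = n²
H(c) = 9/(3 + c) (H(c) = (-3)²/(3 + c) = 9/(3 + c))
126*H(-2) + (21 - 1*(-21)) = 126*(9/(3 - 2)) + (21 - 1*(-21)) = 126*(9/1) + (21 + 21) = 126*(9*1) + 42 = 126*9 + 42 = 1134 + 42 = 1176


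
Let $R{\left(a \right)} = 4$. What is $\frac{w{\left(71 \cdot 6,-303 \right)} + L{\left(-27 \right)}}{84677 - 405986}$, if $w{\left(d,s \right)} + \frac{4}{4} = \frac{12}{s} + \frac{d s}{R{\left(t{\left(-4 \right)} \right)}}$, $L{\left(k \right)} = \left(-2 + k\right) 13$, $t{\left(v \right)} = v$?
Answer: $\frac{6594803}{64904418} \approx 0.10161$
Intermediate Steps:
$L{\left(k \right)} = -26 + 13 k$
$w{\left(d,s \right)} = -1 + \frac{12}{s} + \frac{d s}{4}$ ($w{\left(d,s \right)} = -1 + \left(\frac{12}{s} + \frac{d s}{4}\right) = -1 + \frac{12}{s} + \frac{d s}{4}$)
$\frac{w{\left(71 \cdot 6,-303 \right)} + L{\left(-27 \right)}}{84677 - 405986} = \frac{\left(-1 + \frac{12}{-303} + \frac{1}{4} \cdot 71 \cdot 6 \left(-303\right)\right) + \left(-26 + 13 \left(-27\right)\right)}{84677 - 405986} = \frac{\left(-1 + 12 \left(- \frac{1}{303}\right) + \frac{1}{4} \cdot 426 \left(-303\right)\right) - 377}{-321309} = \left(\left(-1 - \frac{4}{101} - \frac{64539}{2}\right) - 377\right) \left(- \frac{1}{321309}\right) = \left(- \frac{6518649}{202} - 377\right) \left(- \frac{1}{321309}\right) = \left(- \frac{6594803}{202}\right) \left(- \frac{1}{321309}\right) = \frac{6594803}{64904418}$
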